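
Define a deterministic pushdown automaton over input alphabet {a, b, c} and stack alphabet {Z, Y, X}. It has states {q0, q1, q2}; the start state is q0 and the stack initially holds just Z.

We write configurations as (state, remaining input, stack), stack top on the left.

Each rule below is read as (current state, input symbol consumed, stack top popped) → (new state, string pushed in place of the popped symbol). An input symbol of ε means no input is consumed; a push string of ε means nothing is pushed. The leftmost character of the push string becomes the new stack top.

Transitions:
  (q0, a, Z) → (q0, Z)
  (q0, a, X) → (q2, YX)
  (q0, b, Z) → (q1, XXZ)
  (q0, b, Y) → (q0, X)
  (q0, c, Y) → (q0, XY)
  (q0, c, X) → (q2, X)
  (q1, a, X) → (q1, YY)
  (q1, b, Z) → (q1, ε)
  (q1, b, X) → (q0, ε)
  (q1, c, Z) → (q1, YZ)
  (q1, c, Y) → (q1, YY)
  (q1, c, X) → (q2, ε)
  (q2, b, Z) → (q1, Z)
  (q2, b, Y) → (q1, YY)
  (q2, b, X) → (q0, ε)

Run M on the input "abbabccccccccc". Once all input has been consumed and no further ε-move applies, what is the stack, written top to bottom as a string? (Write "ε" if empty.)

YYYYYYYYYYYXZ

(q0, abbabccccccccc, Z)
  read a, top Z: go to q0, push Z → (q0, bbabccccccccc, Z)
  read b, top Z: go to q1, push XXZ → (q1, babccccccccc, XXZ)
  read b, top X: go to q0, push ε → (q0, abccccccccc, XZ)
  read a, top X: go to q2, push YX → (q2, bccccccccc, YXZ)
  read b, top Y: go to q1, push YY → (q1, ccccccccc, YYXZ)
  read c, top Y: go to q1, push YY → (q1, cccccccc, YYYXZ)
  read c, top Y: go to q1, push YY → (q1, ccccccc, YYYYXZ)
  read c, top Y: go to q1, push YY → (q1, cccccc, YYYYYXZ)
  read c, top Y: go to q1, push YY → (q1, ccccc, YYYYYYXZ)
  read c, top Y: go to q1, push YY → (q1, cccc, YYYYYYYXZ)
  read c, top Y: go to q1, push YY → (q1, ccc, YYYYYYYYXZ)
  read c, top Y: go to q1, push YY → (q1, cc, YYYYYYYYYXZ)
  read c, top Y: go to q1, push YY → (q1, c, YYYYYYYYYYXZ)
  read c, top Y: go to q1, push YY → (q1, ε, YYYYYYYYYYYXZ)
All input consumed in state q1 with stack YYYYYYYYYYYXZ.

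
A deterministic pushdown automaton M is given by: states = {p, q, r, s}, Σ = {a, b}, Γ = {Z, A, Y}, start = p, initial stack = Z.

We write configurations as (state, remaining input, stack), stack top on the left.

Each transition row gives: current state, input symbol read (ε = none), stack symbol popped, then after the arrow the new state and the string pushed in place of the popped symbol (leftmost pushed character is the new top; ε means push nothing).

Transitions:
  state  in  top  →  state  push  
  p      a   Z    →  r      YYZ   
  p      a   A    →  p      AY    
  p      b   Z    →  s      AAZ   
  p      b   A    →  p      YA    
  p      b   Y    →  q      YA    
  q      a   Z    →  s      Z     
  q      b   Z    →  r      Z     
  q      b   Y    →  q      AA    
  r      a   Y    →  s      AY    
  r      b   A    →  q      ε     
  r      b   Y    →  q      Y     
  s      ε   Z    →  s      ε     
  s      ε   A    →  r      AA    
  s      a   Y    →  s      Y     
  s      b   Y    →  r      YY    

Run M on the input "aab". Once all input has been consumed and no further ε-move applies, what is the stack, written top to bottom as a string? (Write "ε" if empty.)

(p, aab, Z) ⊢ (r, ab, YYZ) ⊢ (s, b, AYYZ) ⊢ (r, b, AAYYZ) ⊢ (q, ε, AYYZ)
All input consumed in state q with stack AYYZ.

AYYZ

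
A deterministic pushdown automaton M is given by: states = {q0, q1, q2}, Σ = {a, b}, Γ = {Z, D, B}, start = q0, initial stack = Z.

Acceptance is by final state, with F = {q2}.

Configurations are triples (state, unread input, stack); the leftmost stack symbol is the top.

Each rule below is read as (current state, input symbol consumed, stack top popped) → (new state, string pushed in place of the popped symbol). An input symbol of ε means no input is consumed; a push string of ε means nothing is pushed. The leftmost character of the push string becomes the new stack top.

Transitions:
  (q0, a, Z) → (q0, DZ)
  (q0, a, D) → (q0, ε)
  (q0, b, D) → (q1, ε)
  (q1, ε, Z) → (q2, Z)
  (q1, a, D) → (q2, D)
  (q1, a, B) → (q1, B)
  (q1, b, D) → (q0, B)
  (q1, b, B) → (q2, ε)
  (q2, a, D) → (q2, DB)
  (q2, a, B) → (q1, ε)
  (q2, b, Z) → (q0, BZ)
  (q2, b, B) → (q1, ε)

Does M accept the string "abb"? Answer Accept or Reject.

Reject

(q0, abb, Z) ⊢ (q0, bb, DZ) ⊢ (q1, b, Z) ⊢ (q2, b, Z) ⊢ (q0, ε, BZ)
All input consumed; state q0 ∉ F and no further ε-move applies.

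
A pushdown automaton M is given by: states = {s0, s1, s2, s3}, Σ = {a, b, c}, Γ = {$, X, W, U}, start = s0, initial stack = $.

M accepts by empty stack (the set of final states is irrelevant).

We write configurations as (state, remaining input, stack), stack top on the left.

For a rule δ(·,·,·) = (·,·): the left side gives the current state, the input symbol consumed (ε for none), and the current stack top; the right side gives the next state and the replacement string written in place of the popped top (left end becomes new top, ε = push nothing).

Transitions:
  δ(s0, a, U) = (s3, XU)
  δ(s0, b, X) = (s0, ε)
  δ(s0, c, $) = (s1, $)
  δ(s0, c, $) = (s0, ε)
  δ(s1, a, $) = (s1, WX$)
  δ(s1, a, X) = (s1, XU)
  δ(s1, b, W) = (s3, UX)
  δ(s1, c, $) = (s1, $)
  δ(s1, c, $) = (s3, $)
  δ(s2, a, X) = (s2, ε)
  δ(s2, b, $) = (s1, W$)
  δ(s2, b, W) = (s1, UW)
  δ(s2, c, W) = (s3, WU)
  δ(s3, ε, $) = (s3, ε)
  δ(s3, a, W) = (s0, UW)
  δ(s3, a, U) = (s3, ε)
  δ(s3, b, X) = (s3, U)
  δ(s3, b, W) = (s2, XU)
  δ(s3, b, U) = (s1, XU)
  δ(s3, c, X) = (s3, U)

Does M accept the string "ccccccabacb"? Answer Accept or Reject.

Reject

No computation consumes all input and empties the stack.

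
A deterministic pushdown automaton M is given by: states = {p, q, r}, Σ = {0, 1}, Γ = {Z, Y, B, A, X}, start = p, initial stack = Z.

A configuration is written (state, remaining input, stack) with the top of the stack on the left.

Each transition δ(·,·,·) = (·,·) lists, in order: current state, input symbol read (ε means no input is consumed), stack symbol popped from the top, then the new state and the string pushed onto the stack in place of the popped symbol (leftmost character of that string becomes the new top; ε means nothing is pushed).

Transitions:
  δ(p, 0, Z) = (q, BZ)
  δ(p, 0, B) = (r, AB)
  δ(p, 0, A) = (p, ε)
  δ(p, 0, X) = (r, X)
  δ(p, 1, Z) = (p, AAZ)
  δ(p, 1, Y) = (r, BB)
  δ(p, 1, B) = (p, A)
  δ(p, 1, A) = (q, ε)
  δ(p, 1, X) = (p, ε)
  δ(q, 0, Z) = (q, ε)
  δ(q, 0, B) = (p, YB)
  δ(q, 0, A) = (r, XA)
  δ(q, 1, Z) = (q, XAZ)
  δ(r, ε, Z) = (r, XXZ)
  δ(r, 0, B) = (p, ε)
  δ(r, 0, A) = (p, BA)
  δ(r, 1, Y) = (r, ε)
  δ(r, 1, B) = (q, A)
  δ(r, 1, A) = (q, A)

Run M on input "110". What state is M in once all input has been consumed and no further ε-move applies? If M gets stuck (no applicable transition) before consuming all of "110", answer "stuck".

(p, 110, Z)
  read 1, top Z: go to p, push AAZ → (p, 10, AAZ)
  read 1, top A: go to q, push ε → (q, 0, AZ)
  read 0, top A: go to r, push XA → (r, ε, XAZ)
All input consumed; M is in state r.

r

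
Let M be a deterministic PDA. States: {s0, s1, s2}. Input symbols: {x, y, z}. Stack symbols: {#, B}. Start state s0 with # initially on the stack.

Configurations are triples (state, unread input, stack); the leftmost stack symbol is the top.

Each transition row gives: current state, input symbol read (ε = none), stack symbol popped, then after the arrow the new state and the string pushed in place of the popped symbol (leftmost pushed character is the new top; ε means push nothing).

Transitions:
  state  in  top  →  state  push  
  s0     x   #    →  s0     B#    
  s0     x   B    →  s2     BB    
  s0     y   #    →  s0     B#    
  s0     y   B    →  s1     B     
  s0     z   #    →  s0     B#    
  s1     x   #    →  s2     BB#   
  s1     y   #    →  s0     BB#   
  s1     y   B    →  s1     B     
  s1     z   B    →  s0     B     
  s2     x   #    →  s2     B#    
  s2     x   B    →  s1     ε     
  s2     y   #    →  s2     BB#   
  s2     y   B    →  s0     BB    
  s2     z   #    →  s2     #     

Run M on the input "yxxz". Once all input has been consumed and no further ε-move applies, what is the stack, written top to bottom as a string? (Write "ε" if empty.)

B#

(s0, yxxz, #)
  read y, top #: go to s0, push B# → (s0, xxz, B#)
  read x, top B: go to s2, push BB → (s2, xz, BB#)
  read x, top B: go to s1, push ε → (s1, z, B#)
  read z, top B: go to s0, push B → (s0, ε, B#)
All input consumed in state s0 with stack B#.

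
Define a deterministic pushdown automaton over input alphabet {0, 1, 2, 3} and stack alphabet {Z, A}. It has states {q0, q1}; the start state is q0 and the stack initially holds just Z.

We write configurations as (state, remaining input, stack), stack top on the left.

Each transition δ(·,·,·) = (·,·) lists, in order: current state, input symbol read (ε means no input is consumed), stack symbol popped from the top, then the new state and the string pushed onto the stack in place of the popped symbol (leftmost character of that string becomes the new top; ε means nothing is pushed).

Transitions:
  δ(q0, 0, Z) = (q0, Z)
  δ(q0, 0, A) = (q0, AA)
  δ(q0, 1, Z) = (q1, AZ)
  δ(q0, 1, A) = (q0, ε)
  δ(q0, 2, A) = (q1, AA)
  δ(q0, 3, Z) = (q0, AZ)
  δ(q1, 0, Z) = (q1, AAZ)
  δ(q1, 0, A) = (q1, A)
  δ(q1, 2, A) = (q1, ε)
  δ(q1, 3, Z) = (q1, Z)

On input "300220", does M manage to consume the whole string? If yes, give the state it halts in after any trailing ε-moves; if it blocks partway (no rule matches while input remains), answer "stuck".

(q0, 300220, Z)
  read 3, top Z: go to q0, push AZ → (q0, 00220, AZ)
  read 0, top A: go to q0, push AA → (q0, 0220, AAZ)
  read 0, top A: go to q0, push AA → (q0, 220, AAAZ)
  read 2, top A: go to q1, push AA → (q1, 20, AAAAZ)
  read 2, top A: go to q1, push ε → (q1, 0, AAAZ)
  read 0, top A: go to q1, push A → (q1, ε, AAAZ)
All input consumed; M is in state q1.

q1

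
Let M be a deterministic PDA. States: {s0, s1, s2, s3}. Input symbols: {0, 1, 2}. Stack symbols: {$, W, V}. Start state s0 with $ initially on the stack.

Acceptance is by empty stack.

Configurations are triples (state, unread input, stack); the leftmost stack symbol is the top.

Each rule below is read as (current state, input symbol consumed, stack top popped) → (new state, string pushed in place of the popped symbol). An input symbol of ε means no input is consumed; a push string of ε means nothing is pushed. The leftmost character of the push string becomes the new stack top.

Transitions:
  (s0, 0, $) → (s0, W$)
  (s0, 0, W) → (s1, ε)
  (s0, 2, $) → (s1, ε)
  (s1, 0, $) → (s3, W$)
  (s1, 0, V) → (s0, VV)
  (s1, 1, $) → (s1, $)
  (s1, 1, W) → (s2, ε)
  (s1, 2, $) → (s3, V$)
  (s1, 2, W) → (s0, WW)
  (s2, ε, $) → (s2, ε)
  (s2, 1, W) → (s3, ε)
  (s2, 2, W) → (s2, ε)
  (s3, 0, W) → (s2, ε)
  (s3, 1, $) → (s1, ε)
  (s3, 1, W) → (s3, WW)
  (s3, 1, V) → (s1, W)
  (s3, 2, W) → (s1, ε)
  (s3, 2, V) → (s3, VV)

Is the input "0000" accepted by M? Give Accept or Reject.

(s0, 0000, $)
  read 0, top $: go to s0, push W$ → (s0, 000, W$)
  read 0, top W: go to s1, push ε → (s1, 00, $)
  read 0, top $: go to s3, push W$ → (s3, 0, W$)
  read 0, top W: go to s2, push ε → (s2, ε, $)
  ε-move, top $: go to s2, push ε → (s2, ε, ε)
All input consumed and the stack is empty.

Accept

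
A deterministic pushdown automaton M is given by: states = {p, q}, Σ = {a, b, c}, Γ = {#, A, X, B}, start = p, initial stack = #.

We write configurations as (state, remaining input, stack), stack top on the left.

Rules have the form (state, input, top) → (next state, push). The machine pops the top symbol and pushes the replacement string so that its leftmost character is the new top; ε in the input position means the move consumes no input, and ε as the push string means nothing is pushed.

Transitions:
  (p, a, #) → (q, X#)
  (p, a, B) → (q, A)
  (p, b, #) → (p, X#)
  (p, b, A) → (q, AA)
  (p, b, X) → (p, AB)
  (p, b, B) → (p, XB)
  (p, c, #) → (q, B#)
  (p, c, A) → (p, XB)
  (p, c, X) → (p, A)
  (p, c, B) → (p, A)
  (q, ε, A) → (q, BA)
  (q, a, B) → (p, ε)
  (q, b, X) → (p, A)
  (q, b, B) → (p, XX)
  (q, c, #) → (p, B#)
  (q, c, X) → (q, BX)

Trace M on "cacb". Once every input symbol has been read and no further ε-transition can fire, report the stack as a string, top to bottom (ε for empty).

XX#

(p, cacb, #)
  read c, top #: go to q, push B# → (q, acb, B#)
  read a, top B: go to p, push ε → (p, cb, #)
  read c, top #: go to q, push B# → (q, b, B#)
  read b, top B: go to p, push XX → (p, ε, XX#)
All input consumed in state p with stack XX#.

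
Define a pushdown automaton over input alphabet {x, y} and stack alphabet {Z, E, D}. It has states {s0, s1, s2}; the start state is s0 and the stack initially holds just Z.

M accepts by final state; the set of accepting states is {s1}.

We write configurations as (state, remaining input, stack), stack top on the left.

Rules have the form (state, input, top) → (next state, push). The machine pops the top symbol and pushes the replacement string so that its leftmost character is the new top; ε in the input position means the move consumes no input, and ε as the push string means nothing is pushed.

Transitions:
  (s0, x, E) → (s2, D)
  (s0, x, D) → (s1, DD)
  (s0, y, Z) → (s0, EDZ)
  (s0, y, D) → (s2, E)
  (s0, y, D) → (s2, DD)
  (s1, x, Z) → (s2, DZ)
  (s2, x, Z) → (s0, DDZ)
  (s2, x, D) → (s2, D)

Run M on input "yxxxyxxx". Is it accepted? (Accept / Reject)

Reject

No computation consumes all input and reaches a final state.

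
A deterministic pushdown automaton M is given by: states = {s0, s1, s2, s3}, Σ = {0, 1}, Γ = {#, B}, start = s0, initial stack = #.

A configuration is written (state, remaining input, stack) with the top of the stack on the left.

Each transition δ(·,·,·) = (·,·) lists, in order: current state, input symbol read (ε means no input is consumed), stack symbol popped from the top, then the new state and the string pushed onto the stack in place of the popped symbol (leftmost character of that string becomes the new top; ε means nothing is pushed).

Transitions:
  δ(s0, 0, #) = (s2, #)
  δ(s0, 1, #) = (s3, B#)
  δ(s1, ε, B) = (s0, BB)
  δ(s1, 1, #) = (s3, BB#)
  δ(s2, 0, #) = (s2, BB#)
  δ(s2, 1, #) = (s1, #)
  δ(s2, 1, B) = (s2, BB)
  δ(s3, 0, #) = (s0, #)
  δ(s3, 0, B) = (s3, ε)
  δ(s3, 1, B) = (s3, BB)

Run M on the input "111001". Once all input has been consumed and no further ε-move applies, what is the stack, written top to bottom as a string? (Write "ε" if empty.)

BB#

(s0, 111001, #) ⊢ (s3, 11001, B#) ⊢ (s3, 1001, BB#) ⊢ (s3, 001, BBB#) ⊢ (s3, 01, BB#) ⊢ (s3, 1, B#) ⊢ (s3, ε, BB#)
All input consumed in state s3 with stack BB#.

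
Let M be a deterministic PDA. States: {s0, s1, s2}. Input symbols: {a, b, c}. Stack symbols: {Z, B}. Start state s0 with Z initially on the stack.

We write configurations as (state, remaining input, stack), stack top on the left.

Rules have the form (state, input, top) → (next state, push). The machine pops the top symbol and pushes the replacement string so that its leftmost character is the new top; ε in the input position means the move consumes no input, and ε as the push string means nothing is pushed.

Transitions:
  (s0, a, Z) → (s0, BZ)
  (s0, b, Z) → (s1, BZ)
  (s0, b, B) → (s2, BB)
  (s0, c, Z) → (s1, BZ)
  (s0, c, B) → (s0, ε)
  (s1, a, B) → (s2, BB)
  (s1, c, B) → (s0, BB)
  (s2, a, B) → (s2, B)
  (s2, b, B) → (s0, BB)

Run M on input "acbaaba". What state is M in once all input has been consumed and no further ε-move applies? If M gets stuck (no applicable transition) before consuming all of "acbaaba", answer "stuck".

stuck

(s0, acbaaba, Z) ⊢ (s0, cbaaba, BZ) ⊢ (s0, baaba, Z) ⊢ (s1, aaba, BZ) ⊢ (s2, aba, BBZ) ⊢ (s2, ba, BBZ) ⊢ (s0, a, BBBZ)
No transition for (s0, a, top B); M blocks with input a remaining.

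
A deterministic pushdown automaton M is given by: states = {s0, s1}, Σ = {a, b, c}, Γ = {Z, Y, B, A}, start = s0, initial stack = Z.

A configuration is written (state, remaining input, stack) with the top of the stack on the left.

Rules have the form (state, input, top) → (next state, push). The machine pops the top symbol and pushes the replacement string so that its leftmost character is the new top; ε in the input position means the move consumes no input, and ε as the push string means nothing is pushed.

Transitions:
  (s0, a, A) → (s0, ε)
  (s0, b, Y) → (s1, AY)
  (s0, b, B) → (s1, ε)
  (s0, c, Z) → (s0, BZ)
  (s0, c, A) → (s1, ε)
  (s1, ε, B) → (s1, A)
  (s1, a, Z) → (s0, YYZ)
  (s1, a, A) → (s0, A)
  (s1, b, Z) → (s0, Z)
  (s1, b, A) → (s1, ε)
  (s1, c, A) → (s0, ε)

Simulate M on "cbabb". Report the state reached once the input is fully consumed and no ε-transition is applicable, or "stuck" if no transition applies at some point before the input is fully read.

(s0, cbabb, Z) ⊢ (s0, babb, BZ) ⊢ (s1, abb, Z) ⊢ (s0, bb, YYZ) ⊢ (s1, b, AYYZ) ⊢ (s1, ε, YYZ)
All input consumed; M is in state s1.

s1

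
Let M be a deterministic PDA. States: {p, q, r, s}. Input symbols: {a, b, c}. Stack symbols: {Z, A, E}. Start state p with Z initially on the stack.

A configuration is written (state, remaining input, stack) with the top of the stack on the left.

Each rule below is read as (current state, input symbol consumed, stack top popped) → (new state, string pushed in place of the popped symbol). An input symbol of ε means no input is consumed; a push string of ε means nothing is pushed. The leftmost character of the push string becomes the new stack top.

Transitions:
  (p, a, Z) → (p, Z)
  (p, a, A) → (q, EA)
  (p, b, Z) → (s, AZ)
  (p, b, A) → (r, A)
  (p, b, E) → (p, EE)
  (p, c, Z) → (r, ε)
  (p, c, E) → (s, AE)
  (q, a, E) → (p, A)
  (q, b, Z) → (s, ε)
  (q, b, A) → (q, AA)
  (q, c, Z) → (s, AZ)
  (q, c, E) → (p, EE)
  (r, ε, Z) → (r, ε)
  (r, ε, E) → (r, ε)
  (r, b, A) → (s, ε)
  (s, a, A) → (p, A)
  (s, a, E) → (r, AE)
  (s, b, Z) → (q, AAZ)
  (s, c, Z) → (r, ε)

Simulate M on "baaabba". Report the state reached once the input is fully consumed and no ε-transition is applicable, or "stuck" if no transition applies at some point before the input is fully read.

(p, baaabba, Z) ⊢ (s, aaabba, AZ) ⊢ (p, aabba, AZ) ⊢ (q, abba, EAZ) ⊢ (p, bba, AAZ) ⊢ (r, ba, AAZ) ⊢ (s, a, AZ) ⊢ (p, ε, AZ)
All input consumed; M is in state p.

p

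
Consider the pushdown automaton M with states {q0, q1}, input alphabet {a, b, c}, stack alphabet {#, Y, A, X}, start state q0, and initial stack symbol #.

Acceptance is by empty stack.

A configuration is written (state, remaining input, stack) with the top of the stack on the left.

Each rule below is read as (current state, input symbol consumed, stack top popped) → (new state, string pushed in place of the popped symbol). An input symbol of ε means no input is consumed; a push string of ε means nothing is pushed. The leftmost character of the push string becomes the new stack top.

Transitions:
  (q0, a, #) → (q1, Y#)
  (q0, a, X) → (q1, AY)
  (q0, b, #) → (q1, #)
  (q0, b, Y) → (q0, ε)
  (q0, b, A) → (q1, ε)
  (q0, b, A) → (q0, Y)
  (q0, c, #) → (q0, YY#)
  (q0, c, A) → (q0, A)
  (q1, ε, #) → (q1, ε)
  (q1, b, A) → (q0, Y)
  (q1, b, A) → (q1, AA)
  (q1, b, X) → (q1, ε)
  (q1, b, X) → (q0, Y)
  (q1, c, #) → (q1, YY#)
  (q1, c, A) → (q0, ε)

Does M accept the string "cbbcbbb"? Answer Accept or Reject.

One accepting computation: (q0, cbbcbbb, #) ⊢ (q0, bbcbbb, YY#) ⊢ (q0, bcbbb, Y#) ⊢ (q0, cbbb, #) ⊢ (q0, bbb, YY#) ⊢ (q0, bb, Y#) ⊢ (q0, b, #) ⊢ (q1, ε, #) ⊢ (q1, ε, ε)
All input consumed and the stack is empty.

Accept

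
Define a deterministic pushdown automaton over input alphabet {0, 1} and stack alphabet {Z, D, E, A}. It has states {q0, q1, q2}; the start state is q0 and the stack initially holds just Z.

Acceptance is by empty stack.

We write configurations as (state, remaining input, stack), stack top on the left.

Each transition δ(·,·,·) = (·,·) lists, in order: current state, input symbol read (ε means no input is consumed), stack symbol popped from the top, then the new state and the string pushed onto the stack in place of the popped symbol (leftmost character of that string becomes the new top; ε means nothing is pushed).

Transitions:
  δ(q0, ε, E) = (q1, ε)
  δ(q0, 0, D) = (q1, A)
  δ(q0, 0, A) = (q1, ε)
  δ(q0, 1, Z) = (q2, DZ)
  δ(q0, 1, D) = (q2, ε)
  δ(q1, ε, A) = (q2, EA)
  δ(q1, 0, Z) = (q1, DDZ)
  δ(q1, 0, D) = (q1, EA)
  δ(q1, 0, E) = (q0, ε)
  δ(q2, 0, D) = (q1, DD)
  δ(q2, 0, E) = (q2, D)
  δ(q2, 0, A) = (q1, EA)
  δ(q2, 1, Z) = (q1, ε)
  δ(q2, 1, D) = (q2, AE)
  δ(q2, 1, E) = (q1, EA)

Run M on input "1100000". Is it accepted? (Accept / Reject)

(q0, 1100000, Z)
  read 1, top Z: go to q2, push DZ → (q2, 100000, DZ)
  read 1, top D: go to q2, push AE → (q2, 00000, AEZ)
  read 0, top A: go to q1, push EA → (q1, 0000, EAEZ)
  read 0, top E: go to q0, push ε → (q0, 000, AEZ)
  read 0, top A: go to q1, push ε → (q1, 00, EZ)
  read 0, top E: go to q0, push ε → (q0, 0, Z)
No transition applies at (q0, 0, Z); input not fully consumed.

Reject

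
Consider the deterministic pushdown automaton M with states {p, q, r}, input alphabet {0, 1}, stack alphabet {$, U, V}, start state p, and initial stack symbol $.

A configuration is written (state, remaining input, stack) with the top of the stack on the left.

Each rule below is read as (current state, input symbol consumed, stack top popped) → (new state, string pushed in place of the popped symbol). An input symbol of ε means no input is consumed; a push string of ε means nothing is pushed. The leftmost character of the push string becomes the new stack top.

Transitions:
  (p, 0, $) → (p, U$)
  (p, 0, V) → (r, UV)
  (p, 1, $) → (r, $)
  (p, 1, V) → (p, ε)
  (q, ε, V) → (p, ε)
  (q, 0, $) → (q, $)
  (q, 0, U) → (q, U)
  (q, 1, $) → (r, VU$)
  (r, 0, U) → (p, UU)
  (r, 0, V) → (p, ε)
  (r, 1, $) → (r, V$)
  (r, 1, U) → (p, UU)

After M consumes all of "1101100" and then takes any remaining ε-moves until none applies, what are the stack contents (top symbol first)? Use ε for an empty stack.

U$

(p, 1101100, $)
  read 1, top $: go to r, push $ → (r, 101100, $)
  read 1, top $: go to r, push V$ → (r, 01100, V$)
  read 0, top V: go to p, push ε → (p, 1100, $)
  read 1, top $: go to r, push $ → (r, 100, $)
  read 1, top $: go to r, push V$ → (r, 00, V$)
  read 0, top V: go to p, push ε → (p, 0, $)
  read 0, top $: go to p, push U$ → (p, ε, U$)
All input consumed in state p with stack U$.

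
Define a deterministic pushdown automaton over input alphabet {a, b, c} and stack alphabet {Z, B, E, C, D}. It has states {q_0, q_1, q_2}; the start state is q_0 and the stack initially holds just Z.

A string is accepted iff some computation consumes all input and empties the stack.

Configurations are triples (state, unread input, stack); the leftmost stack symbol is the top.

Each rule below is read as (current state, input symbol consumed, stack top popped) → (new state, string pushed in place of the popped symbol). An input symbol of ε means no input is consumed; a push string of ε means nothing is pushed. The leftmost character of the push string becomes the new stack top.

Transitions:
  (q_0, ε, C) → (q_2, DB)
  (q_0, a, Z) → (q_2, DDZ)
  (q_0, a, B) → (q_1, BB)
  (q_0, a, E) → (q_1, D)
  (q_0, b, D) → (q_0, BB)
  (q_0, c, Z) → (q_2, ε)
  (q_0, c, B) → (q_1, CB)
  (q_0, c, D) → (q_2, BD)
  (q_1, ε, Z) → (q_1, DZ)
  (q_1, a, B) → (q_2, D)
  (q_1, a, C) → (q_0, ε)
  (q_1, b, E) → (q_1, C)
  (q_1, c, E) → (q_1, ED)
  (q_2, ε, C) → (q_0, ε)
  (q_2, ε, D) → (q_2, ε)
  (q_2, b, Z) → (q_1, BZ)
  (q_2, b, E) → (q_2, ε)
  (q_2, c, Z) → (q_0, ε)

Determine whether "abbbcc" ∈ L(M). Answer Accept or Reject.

Reject

(q_0, abbbcc, Z) ⊢ (q_2, bbbcc, DDZ) ⊢ (q_2, bbbcc, DZ) ⊢ (q_2, bbbcc, Z) ⊢ (q_1, bbcc, BZ)
No transition applies at (q_1, bbcc, BZ); input not fully consumed.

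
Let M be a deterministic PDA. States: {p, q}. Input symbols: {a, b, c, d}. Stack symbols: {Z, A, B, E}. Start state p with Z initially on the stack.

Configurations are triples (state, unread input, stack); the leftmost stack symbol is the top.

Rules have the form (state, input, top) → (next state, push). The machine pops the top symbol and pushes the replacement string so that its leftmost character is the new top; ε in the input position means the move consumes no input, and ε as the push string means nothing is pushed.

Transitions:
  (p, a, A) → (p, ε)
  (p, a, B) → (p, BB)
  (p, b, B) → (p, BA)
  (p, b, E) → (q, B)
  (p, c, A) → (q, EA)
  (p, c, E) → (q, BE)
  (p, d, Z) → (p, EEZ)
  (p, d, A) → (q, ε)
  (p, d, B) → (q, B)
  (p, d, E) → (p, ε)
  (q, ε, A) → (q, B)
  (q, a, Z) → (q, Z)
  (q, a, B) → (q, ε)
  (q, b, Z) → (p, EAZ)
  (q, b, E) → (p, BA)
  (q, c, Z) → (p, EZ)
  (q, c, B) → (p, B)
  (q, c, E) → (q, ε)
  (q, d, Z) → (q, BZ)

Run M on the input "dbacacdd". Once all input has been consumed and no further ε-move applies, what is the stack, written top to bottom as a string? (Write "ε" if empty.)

EEZ

(p, dbacacdd, Z) ⊢ (p, bacacdd, EEZ) ⊢ (q, acacdd, BEZ) ⊢ (q, cacdd, EZ) ⊢ (q, acdd, Z) ⊢ (q, cdd, Z) ⊢ (p, dd, EZ) ⊢ (p, d, Z) ⊢ (p, ε, EEZ)
All input consumed in state p with stack EEZ.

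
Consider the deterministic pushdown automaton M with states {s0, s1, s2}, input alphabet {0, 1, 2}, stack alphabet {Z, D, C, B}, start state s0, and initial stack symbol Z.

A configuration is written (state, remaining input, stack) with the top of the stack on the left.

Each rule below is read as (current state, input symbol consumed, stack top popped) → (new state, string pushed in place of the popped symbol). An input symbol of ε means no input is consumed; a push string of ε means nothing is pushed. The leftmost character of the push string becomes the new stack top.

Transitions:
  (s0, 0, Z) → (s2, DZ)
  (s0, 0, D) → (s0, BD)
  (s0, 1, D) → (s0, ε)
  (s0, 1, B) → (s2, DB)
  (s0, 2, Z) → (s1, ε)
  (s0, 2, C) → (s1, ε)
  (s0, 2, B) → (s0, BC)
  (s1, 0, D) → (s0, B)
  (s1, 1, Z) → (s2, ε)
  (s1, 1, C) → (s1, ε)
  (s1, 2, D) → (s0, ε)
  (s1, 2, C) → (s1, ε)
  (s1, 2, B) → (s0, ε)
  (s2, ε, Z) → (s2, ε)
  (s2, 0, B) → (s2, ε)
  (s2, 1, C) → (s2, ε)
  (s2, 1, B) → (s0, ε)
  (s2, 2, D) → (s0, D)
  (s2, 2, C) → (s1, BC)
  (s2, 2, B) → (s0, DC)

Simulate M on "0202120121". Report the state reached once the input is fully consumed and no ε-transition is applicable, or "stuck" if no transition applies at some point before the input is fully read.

s0

(s0, 0202120121, Z)
  read 0, top Z: go to s2, push DZ → (s2, 202120121, DZ)
  read 2, top D: go to s0, push D → (s0, 02120121, DZ)
  read 0, top D: go to s0, push BD → (s0, 2120121, BDZ)
  read 2, top B: go to s0, push BC → (s0, 120121, BCDZ)
  read 1, top B: go to s2, push DB → (s2, 20121, DBCDZ)
  read 2, top D: go to s0, push D → (s0, 0121, DBCDZ)
  read 0, top D: go to s0, push BD → (s0, 121, BDBCDZ)
  read 1, top B: go to s2, push DB → (s2, 21, DBDBCDZ)
  read 2, top D: go to s0, push D → (s0, 1, DBDBCDZ)
  read 1, top D: go to s0, push ε → (s0, ε, BDBCDZ)
All input consumed; M is in state s0.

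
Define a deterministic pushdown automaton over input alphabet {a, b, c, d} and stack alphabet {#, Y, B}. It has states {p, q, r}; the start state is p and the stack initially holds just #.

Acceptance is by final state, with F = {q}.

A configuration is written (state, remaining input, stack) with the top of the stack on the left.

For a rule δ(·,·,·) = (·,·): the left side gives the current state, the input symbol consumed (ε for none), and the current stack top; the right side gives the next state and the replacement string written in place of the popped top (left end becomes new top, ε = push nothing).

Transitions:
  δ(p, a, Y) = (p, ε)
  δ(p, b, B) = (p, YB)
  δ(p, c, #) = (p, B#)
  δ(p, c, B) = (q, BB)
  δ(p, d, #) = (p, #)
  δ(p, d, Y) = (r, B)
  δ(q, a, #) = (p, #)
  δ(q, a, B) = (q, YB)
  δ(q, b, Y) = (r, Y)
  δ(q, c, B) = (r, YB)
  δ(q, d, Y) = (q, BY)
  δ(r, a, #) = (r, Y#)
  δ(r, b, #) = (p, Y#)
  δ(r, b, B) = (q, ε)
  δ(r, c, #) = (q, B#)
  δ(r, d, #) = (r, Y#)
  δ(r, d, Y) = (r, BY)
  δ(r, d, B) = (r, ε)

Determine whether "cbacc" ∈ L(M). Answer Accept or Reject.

Reject

(p, cbacc, #) ⊢ (p, bacc, B#) ⊢ (p, acc, YB#) ⊢ (p, cc, B#) ⊢ (q, c, BB#) ⊢ (r, ε, YBB#)
All input consumed; state r ∉ F and no further ε-move applies.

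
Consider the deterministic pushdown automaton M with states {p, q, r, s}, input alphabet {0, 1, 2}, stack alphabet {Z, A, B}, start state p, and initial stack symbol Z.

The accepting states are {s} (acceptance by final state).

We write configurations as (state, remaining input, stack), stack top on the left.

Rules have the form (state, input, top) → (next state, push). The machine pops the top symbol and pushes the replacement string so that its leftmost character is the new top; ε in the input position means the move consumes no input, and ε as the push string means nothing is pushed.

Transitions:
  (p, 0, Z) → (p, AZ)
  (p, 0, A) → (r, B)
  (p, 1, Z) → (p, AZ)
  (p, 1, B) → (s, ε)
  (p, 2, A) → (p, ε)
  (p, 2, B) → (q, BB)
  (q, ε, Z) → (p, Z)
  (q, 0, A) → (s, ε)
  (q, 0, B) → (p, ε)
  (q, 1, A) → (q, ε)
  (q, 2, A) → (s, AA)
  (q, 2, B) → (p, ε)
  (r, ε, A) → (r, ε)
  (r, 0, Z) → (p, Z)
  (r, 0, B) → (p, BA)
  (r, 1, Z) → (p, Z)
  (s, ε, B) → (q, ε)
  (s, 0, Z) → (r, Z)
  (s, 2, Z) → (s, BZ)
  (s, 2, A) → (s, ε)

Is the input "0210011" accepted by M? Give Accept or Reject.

Reject

(p, 0210011, Z)
  read 0, top Z: go to p, push AZ → (p, 210011, AZ)
  read 2, top A: go to p, push ε → (p, 10011, Z)
  read 1, top Z: go to p, push AZ → (p, 0011, AZ)
  read 0, top A: go to r, push B → (r, 011, BZ)
  read 0, top B: go to p, push BA → (p, 11, BAZ)
  read 1, top B: go to s, push ε → (s, 1, AZ)
No transition applies at (s, 1, AZ); input not fully consumed.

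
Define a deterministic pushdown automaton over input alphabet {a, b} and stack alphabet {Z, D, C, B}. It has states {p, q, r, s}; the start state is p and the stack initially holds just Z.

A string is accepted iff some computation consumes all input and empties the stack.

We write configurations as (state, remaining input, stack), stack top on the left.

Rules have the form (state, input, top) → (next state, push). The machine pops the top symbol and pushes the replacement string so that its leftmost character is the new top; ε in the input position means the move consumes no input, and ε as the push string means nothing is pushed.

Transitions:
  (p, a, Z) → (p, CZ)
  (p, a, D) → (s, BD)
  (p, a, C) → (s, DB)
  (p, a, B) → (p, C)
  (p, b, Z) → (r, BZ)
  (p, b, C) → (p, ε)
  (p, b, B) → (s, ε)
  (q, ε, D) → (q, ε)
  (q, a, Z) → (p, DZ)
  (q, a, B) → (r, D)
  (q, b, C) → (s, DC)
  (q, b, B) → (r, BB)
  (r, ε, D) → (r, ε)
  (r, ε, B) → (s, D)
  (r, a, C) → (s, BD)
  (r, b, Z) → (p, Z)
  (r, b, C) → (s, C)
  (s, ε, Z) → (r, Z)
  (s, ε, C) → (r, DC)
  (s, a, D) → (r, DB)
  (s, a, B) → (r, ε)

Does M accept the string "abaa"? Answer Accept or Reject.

(p, abaa, Z)
  read a, top Z: go to p, push CZ → (p, baa, CZ)
  read b, top C: go to p, push ε → (p, aa, Z)
  read a, top Z: go to p, push CZ → (p, a, CZ)
  read a, top C: go to s, push DB → (s, ε, DBZ)
All input consumed; stack is DBZ, not empty, and no further ε-move applies.

Reject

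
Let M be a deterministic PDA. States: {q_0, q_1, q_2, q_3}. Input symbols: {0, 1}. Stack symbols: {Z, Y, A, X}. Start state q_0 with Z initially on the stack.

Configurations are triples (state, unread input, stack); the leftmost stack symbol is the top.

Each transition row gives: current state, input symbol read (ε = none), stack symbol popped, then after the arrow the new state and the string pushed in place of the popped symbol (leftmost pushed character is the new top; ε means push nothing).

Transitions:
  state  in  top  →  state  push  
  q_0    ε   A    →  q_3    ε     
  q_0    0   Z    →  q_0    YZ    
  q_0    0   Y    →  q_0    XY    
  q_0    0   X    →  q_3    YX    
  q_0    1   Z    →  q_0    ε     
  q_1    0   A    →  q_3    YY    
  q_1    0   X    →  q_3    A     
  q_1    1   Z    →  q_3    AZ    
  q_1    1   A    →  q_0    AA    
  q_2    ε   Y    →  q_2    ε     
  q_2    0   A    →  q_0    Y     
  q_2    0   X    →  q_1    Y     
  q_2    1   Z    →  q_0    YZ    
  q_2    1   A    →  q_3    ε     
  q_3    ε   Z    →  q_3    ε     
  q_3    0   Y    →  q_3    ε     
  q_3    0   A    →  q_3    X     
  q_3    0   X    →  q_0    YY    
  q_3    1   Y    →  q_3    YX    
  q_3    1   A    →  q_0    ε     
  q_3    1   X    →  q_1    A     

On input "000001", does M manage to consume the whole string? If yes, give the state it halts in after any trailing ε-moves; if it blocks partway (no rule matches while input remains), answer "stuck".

stuck

(q_0, 000001, Z) ⊢ (q_0, 00001, YZ) ⊢ (q_0, 0001, XYZ) ⊢ (q_3, 001, YXYZ) ⊢ (q_3, 01, XYZ) ⊢ (q_0, 1, YYYZ)
No transition for (q_0, 1, top Y); M blocks with input 1 remaining.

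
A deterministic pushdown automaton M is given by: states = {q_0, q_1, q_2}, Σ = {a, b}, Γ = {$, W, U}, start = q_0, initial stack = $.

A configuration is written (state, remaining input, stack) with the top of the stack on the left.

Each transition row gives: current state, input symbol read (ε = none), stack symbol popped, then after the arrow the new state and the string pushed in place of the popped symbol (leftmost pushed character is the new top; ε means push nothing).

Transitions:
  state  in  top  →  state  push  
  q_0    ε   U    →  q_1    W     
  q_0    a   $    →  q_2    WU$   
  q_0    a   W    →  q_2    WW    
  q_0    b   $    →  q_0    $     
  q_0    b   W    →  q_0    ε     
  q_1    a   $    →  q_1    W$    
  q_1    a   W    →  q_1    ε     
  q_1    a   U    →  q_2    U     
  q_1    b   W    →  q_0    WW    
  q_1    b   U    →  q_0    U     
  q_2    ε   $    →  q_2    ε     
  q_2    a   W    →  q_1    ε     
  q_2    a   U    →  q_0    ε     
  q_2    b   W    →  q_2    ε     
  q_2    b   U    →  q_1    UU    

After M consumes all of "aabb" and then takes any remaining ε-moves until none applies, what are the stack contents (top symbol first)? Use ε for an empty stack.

WW$

(q_0, aabb, $)
  read a, top $: go to q_2, push WU$ → (q_2, abb, WU$)
  read a, top W: go to q_1, push ε → (q_1, bb, U$)
  read b, top U: go to q_0, push U → (q_0, b, U$)
  ε-move, top U: go to q_1, push W → (q_1, b, W$)
  read b, top W: go to q_0, push WW → (q_0, ε, WW$)
All input consumed in state q_0 with stack WW$.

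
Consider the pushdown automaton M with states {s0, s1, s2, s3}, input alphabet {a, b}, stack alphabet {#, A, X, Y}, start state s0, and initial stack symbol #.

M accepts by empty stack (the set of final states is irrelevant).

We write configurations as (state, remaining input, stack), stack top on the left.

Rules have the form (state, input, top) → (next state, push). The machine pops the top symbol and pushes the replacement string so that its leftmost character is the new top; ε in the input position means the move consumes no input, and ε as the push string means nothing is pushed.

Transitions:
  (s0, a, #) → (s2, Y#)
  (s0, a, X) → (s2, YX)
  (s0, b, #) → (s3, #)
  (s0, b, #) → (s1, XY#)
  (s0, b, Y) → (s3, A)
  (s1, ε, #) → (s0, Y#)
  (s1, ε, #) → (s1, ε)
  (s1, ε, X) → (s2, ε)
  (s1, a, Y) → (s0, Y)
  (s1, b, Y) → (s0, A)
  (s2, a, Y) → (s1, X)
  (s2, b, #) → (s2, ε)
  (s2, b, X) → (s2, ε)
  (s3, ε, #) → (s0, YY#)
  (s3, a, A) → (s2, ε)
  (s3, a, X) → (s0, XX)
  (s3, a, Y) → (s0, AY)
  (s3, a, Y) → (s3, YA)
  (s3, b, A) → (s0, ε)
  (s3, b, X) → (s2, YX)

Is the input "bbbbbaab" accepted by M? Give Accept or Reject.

One accepting computation: (s0, bbbbbaab, #) ⊢ (s3, bbbbaab, #) ⊢ (s0, bbbbaab, YY#) ⊢ (s3, bbbaab, AY#) ⊢ (s0, bbaab, Y#) ⊢ (s3, baab, A#) ⊢ (s0, aab, #) ⊢ (s2, ab, Y#) ⊢ (s1, b, X#) ⊢ (s2, b, #) ⊢ (s2, ε, ε)
All input consumed and the stack is empty.

Accept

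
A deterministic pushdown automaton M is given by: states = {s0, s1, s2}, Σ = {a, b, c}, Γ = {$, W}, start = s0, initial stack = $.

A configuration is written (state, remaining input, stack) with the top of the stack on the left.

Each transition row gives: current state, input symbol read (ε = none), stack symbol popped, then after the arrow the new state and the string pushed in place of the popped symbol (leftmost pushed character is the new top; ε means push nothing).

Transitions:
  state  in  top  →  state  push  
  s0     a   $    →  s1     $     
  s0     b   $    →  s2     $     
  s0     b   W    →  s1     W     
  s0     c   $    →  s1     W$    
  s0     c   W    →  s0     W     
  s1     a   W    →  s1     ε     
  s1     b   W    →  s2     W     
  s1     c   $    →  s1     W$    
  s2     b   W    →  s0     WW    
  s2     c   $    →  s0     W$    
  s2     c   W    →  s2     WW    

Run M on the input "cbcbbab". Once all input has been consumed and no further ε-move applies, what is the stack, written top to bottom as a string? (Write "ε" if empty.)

WW$

(s0, cbcbbab, $)
  read c, top $: go to s1, push W$ → (s1, bcbbab, W$)
  read b, top W: go to s2, push W → (s2, cbbab, W$)
  read c, top W: go to s2, push WW → (s2, bbab, WW$)
  read b, top W: go to s0, push WW → (s0, bab, WWW$)
  read b, top W: go to s1, push W → (s1, ab, WWW$)
  read a, top W: go to s1, push ε → (s1, b, WW$)
  read b, top W: go to s2, push W → (s2, ε, WW$)
All input consumed in state s2 with stack WW$.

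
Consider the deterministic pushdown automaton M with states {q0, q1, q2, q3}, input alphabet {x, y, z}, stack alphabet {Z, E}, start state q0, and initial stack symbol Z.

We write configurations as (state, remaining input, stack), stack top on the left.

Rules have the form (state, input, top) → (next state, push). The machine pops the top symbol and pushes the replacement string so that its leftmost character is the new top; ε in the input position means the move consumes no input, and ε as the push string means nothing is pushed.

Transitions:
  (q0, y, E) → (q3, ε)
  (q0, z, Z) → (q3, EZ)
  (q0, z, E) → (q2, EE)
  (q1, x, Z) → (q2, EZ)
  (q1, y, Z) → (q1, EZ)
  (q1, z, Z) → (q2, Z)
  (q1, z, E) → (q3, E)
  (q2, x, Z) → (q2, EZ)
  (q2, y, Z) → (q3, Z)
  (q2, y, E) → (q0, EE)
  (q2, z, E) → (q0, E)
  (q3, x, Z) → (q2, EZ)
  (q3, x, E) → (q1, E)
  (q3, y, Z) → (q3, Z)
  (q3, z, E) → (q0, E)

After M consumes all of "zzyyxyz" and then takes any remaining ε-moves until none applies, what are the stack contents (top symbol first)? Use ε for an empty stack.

(q0, zzyyxyz, Z) ⊢ (q3, zyyxyz, EZ) ⊢ (q0, yyxyz, EZ) ⊢ (q3, yxyz, Z) ⊢ (q3, xyz, Z) ⊢ (q2, yz, EZ) ⊢ (q0, z, EEZ) ⊢ (q2, ε, EEEZ)
All input consumed in state q2 with stack EEEZ.

EEEZ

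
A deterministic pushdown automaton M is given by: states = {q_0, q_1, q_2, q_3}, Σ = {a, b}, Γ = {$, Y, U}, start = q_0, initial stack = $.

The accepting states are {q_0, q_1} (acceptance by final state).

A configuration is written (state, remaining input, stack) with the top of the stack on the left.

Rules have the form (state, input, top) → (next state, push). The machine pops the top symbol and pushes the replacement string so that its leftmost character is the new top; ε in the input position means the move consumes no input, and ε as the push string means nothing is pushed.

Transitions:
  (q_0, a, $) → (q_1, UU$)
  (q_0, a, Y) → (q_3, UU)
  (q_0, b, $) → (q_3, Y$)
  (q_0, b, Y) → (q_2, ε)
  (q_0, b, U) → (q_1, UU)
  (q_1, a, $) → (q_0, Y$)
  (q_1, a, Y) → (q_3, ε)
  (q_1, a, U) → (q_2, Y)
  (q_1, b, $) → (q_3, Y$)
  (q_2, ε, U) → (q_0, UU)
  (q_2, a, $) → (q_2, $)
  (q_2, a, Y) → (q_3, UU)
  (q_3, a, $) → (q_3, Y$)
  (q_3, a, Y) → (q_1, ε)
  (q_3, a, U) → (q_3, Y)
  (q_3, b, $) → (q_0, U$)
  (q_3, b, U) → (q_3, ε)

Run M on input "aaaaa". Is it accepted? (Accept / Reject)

Accept

(q_0, aaaaa, $)
  read a, top $: go to q_1, push UU$ → (q_1, aaaa, UU$)
  read a, top U: go to q_2, push Y → (q_2, aaa, YU$)
  read a, top Y: go to q_3, push UU → (q_3, aa, UUU$)
  read a, top U: go to q_3, push Y → (q_3, a, YUU$)
  read a, top Y: go to q_1, push ε → (q_1, ε, UU$)
All input consumed; state q_1 ∈ F.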